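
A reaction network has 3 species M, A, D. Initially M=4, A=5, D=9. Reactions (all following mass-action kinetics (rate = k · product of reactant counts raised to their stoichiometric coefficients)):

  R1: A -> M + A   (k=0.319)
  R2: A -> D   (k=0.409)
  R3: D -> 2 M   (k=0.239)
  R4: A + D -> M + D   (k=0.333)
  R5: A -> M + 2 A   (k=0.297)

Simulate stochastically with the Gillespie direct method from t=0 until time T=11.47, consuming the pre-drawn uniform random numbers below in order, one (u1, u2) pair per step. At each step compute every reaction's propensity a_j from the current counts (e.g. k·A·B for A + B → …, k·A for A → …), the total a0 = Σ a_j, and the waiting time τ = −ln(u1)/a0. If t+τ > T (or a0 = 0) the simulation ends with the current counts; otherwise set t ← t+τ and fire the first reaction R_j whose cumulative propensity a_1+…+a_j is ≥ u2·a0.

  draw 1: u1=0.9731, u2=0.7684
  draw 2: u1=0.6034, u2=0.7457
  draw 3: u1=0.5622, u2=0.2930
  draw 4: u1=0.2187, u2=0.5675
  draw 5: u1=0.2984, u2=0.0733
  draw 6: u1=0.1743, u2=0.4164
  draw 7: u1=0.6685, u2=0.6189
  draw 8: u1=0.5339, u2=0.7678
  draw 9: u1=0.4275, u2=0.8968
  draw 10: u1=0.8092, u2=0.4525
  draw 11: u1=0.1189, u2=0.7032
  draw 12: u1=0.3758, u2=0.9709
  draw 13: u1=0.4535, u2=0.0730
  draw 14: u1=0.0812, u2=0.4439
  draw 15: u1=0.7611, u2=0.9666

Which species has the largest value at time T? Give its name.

t=0.000: M=4 A=5 D=9
Draw 1: a1=1.595, a2=2.045, a3=2.151, a4=14.985, a5=1.485, a0=22.261; τ=−ln(0.9731)/22.261=0.001 → t=0.001; u2·a0=0.7684·22.261=17.105; a1+…+a3=5.791 < 17.105 ≤ a1+…+a4=20.776 → R4 fires; M=5 A=4 D=9
Draw 2: a1=1.276, a2=1.636, a3=2.151, a4=11.988, a5=1.188, a0=18.239; τ=−ln(0.6034)/18.239=0.028 → t=0.029; u2·a0=0.7457·18.239=13.601; a1+…+a3=5.063 < 13.601 ≤ a1+…+a4=17.051 → R4 fires; M=6 A=3 D=9
Draw 3: a1=0.957, a2=1.227, a3=2.151, a4=8.991, a5=0.891, a0=14.217; τ=−ln(0.5622)/14.217=0.041 → t=0.069; u2·a0=0.2930·14.217=4.166; a1+a2=2.184 < 4.166 ≤ a1+…+a3=4.335 → R3 fires; M=8 A=3 D=8
Draw 4: a1=0.957, a2=1.227, a3=1.912, a4=7.992, a5=0.891, a0=12.979; τ=−ln(0.2187)/12.979=0.117 → t=0.187; u2·a0=0.5675·12.979=7.366; a1+…+a3=4.096 < 7.366 ≤ a1+…+a4=12.088 → R4 fires; M=9 A=2 D=8
Draw 5: a1=0.638, a2=0.818, a3=1.912, a4=5.328, a5=0.594, a0=9.290; τ=−ln(0.2984)/9.290=0.130 → t=0.317; u2·a0=0.0733·9.290=0.681; a1=0.638 < 0.681 ≤ a1+a2=1.456 → R2 fires; M=9 A=1 D=9
Draw 6: a1=0.319, a2=0.409, a3=2.151, a4=2.997, a5=0.297, a0=6.173; τ=−ln(0.1743)/6.173=0.283 → t=0.600; u2·a0=0.4164·6.173=2.570; a1+a2=0.728 < 2.570 ≤ a1+…+a3=2.879 → R3 fires; M=11 A=1 D=8
Draw 7: a1=0.319, a2=0.409, a3=1.912, a4=2.664, a5=0.297, a0=5.601; τ=−ln(0.6685)/5.601=0.072 → t=0.672; u2·a0=0.6189·5.601=3.466; a1+…+a3=2.640 < 3.466 ≤ a1+…+a4=5.304 → R4 fires; M=12 A=0 D=8
Draw 8: a1=0.000, a2=0.000, a3=1.912, a4=0.000, a5=0.000, a0=1.912; τ=−ln(0.5339)/1.912=0.328 → t=1.000; u2·a0=0.7678·1.912=1.468; a1+a2=0.000 < 1.468 ≤ a1+…+a3=1.912 → R3 fires; M=14 A=0 D=7
Draw 9: a1=0.000, a2=0.000, a3=1.673, a4=0.000, a5=0.000, a0=1.673; τ=−ln(0.4275)/1.673=0.508 → t=1.508; u2·a0=0.8968·1.673=1.500; a1+a2=0.000 < 1.500 ≤ a1+…+a3=1.673 → R3 fires; M=16 A=0 D=6
Draw 10: a1=0.000, a2=0.000, a3=1.434, a4=0.000, a5=0.000, a0=1.434; τ=−ln(0.8092)/1.434=0.148 → t=1.655; u2·a0=0.4525·1.434=0.649; a1+a2=0.000 < 0.649 ≤ a1+…+a3=1.434 → R3 fires; M=18 A=0 D=5
Draw 11: a1=0.000, a2=0.000, a3=1.195, a4=0.000, a5=0.000, a0=1.195; τ=−ln(0.1189)/1.195=1.782 → t=3.437; u2·a0=0.7032·1.195=0.840; a1+a2=0.000 < 0.840 ≤ a1+…+a3=1.195 → R3 fires; M=20 A=0 D=4
Draw 12: a1=0.000, a2=0.000, a3=0.956, a4=0.000, a5=0.000, a0=0.956; τ=−ln(0.3758)/0.956=1.024 → t=4.461; u2·a0=0.9709·0.956=0.928; a1+a2=0.000 < 0.928 ≤ a1+…+a3=0.956 → R3 fires; M=22 A=0 D=3
Draw 13: a1=0.000, a2=0.000, a3=0.717, a4=0.000, a5=0.000, a0=0.717; τ=−ln(0.4535)/0.717=1.103 → t=5.564; u2·a0=0.0730·0.717=0.052; a1+a2=0.000 < 0.052 ≤ a1+…+a3=0.717 → R3 fires; M=24 A=0 D=2
Draw 14: a1=0.000, a2=0.000, a3=0.478, a4=0.000, a5=0.000, a0=0.478; τ=−ln(0.0812)/0.478=5.253 → t=10.817; u2·a0=0.4439·0.478=0.212; a1+a2=0.000 < 0.212 ≤ a1+…+a3=0.478 → R3 fires; M=26 A=0 D=1
Draw 15: a1=0.000, a2=0.000, a3=0.239, a4=0.000, a5=0.000, a0=0.239; τ=−ln(0.7611)/0.239=1.142 → t=11.959 > T=11.47: stop.
At T=11.47: M=26 A=0 D=1; the largest is M.

Dominant species at T: M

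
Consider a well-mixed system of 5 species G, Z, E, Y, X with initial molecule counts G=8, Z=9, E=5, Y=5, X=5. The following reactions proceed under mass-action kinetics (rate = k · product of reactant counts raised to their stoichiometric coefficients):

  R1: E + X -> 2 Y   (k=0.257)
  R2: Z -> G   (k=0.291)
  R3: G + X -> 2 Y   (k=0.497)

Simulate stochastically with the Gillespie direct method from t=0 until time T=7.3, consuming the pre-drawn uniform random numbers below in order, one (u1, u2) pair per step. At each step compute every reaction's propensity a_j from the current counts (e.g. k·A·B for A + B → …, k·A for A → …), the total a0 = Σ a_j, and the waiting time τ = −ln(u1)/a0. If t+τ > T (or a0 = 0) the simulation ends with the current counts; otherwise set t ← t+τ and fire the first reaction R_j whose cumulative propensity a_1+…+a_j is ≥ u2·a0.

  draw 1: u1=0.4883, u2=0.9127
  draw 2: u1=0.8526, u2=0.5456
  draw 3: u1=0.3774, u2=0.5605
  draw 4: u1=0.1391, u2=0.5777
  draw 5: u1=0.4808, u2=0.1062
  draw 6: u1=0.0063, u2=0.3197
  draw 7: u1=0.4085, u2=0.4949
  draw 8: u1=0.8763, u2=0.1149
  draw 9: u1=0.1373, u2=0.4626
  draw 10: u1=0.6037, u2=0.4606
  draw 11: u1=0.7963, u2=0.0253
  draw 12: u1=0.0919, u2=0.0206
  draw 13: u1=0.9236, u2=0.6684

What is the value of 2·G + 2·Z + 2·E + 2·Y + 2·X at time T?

Value at T = 64

Check how each reaction changes W = 2·G + 2·Z + 2·E + 2·Y + 2·X (weight of products minus weight of reactants):
R1: E + X -> 2 Y: (2·2) − (2·1 + 2·1) = 4 − 4 = 0
R2: Z -> G: (2·1) − (2·1) = 2 − 2 = 0
R3: G + X -> 2 Y: (2·2) − (2·1 + 2·1) = 4 − 4 = 0
Every reaction leaves W unchanged, so W is conserved and no simulation is needed: W(T) = W(0) = 2·8 + 2·9 + 2·5 + 2·5 + 2·5 = 64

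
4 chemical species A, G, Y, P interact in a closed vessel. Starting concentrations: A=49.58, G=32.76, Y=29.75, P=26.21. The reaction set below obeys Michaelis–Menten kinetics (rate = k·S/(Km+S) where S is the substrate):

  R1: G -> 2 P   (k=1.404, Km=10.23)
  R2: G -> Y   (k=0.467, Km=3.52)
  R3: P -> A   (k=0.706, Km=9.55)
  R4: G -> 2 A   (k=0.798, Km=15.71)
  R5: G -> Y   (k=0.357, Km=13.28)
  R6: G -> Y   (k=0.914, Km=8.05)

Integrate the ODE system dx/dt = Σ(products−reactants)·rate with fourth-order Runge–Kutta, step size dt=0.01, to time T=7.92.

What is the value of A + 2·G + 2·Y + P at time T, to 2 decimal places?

Value at T = 200.81

Check how each reaction changes W = A + 2·G + 2·Y + P (weight of products minus weight of reactants):
R1: G -> 2 P: (1·2) − (2·1) = 2 − 2 = 0
R2: G -> Y: (2·1) − (2·1) = 2 − 2 = 0
R3: P -> A: (1·1) − (1·1) = 1 − 1 = 0
R4: G -> 2 A: (1·2) − (2·1) = 2 − 2 = 0
R5: G -> Y: (2·1) − (2·1) = 2 − 2 = 0
R6: G -> Y: (2·1) − (2·1) = 2 − 2 = 0
Every reaction leaves W unchanged, so W is conserved and no simulation is needed: W(T) = W(0) = 49.58 + 2·32.76 + 2·29.75 + 26.21 = 200.81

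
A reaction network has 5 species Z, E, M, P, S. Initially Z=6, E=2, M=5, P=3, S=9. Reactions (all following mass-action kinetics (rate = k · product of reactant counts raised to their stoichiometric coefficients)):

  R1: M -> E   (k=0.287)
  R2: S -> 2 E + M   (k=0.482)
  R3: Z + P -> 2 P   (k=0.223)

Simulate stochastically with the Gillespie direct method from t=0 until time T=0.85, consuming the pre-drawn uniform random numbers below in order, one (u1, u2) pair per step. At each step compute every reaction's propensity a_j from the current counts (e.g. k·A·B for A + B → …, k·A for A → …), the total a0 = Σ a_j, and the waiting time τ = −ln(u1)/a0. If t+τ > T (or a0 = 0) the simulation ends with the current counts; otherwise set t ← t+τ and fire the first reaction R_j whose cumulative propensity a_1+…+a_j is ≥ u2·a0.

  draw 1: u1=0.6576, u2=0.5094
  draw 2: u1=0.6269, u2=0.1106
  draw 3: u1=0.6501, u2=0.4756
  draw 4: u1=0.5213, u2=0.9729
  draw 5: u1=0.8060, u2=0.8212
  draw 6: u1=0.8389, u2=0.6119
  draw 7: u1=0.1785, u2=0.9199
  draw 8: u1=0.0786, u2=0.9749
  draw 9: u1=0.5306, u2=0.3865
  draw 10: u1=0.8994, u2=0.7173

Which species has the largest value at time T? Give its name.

Dominant species at T: E

t=0.000: Z=6 E=2 M=5 P=3 S=9
Draw 1: a1=1.435, a2=4.338, a3=4.014, a0=9.787; τ=−ln(0.6576)/9.787=0.043 → t=0.043; u2·a0=0.5094·9.787=4.985; a1=1.435 < 4.985 ≤ a1+a2=5.773 → R2 fires; Z=6 E=4 M=6 P=3 S=8
Draw 2: a1=1.722, a2=3.856, a3=4.014, a0=9.592; τ=−ln(0.6269)/9.592=0.049 → t=0.092; u2·a0=0.1106·9.592=1.061 ≤ a1=1.722 → R1 fires; Z=6 E=5 M=5 P=3 S=8
Draw 3: a1=1.435, a2=3.856, a3=4.014, a0=9.305; τ=−ln(0.6501)/9.305=0.046 → t=0.138; u2·a0=0.4756·9.305=4.425; a1=1.435 < 4.425 ≤ a1+a2=5.291 → R2 fires; Z=6 E=7 M=6 P=3 S=7
Draw 4: a1=1.722, a2=3.374, a3=4.014, a0=9.110; τ=−ln(0.5213)/9.110=0.072 → t=0.209; u2·a0=0.9729·9.110=8.863; a1+a2=5.096 < 8.863 ≤ a1+…+a3=9.110 → R3 fires; Z=5 E=7 M=6 P=4 S=7
Draw 5: a1=1.722, a2=3.374, a3=4.460, a0=9.556; τ=−ln(0.8060)/9.556=0.023 → t=0.232; u2·a0=0.8212·9.556=7.847; a1+a2=5.096 < 7.847 ≤ a1+…+a3=9.556 → R3 fires; Z=4 E=7 M=6 P=5 S=7
Draw 6: a1=1.722, a2=3.374, a3=4.460, a0=9.556; τ=−ln(0.8389)/9.556=0.018 → t=0.250; u2·a0=0.6119·9.556=5.847; a1+a2=5.096 < 5.847 ≤ a1+…+a3=9.556 → R3 fires; Z=3 E=7 M=6 P=6 S=7
Draw 7: a1=1.722, a2=3.374, a3=4.014, a0=9.110; τ=−ln(0.1785)/9.110=0.189 → t=0.439; u2·a0=0.9199·9.110=8.380; a1+a2=5.096 < 8.380 ≤ a1+…+a3=9.110 → R3 fires; Z=2 E=7 M=6 P=7 S=7
Draw 8: a1=1.722, a2=3.374, a3=3.122, a0=8.218; τ=−ln(0.0786)/8.218=0.309 → t=0.749; u2·a0=0.9749·8.218=8.012; a1+a2=5.096 < 8.012 ≤ a1+…+a3=8.218 → R3 fires; Z=1 E=7 M=6 P=8 S=7
Draw 9: a1=1.722, a2=3.374, a3=1.784, a0=6.880; τ=−ln(0.5306)/6.880=0.092 → t=0.841; u2·a0=0.3865·6.880=2.659; a1=1.722 < 2.659 ≤ a1+a2=5.096 → R2 fires; Z=1 E=9 M=7 P=8 S=6
Draw 10: a1=2.009, a2=2.892, a3=1.784, a0=6.685; τ=−ln(0.8994)/6.685=0.016 → t=0.857 > T=0.85: stop.
At T=0.85: Z=1 E=9 M=7 P=8 S=6; the largest is E.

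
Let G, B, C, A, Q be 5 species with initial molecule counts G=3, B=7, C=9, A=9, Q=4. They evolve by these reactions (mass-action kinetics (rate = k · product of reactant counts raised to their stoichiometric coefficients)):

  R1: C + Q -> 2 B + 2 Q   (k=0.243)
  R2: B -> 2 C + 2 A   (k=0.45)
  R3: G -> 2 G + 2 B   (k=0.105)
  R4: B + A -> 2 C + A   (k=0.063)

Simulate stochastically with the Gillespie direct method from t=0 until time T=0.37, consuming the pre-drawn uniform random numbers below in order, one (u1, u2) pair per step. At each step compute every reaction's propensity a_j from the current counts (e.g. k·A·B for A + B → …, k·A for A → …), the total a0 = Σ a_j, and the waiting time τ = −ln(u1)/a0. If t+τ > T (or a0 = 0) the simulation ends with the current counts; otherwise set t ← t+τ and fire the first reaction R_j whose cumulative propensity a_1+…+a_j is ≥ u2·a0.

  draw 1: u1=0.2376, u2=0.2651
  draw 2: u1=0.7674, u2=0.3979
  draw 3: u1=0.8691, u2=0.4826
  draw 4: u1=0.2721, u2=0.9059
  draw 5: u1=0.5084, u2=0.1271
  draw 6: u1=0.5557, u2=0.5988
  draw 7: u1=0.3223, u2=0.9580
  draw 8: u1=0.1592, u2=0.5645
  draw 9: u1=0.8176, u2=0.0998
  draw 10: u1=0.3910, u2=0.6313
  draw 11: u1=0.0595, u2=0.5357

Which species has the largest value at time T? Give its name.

Dominant species at T: A

t=0.000: G=3 B=7 C=9 A=9 Q=4
Draw 1: a1=8.748, a2=3.150, a3=0.315, a4=3.969, a0=16.182; τ=−ln(0.2376)/16.182=0.089 → t=0.089; u2·a0=0.2651·16.182=4.290 ≤ a1=8.748 → R1 fires; G=3 B=9 C=8 A=9 Q=5
Draw 2: a1=9.720, a2=4.050, a3=0.315, a4=5.103, a0=19.188; τ=−ln(0.7674)/19.188=0.014 → t=0.103; u2·a0=0.3979·19.188=7.635 ≤ a1=9.720 → R1 fires; G=3 B=11 C=7 A=9 Q=6
Draw 3: a1=10.206, a2=4.950, a3=0.315, a4=6.237, a0=21.708; τ=−ln(0.8691)/21.708=0.006 → t=0.109; u2·a0=0.4826·21.708=10.476; a1=10.206 < 10.476 ≤ a1+a2=15.156 → R2 fires; G=3 B=10 C=9 A=11 Q=6
Draw 4: a1=13.122, a2=4.500, a3=0.315, a4=6.930, a0=24.867; τ=−ln(0.2721)/24.867=0.052 → t=0.161; u2·a0=0.9059·24.867=22.527; a1+…+a3=17.937 < 22.527 ≤ a1+…+a4=24.867 → R4 fires; G=3 B=9 C=11 A=11 Q=6
Draw 5: a1=16.038, a2=4.050, a3=0.315, a4=6.237, a0=26.640; τ=−ln(0.5084)/26.640=0.025 → t=0.187; u2·a0=0.1271·26.640=3.386 ≤ a1=16.038 → R1 fires; G=3 B=11 C=10 A=11 Q=7
Draw 6: a1=17.010, a2=4.950, a3=0.315, a4=7.623, a0=29.898; τ=−ln(0.5557)/29.898=0.020 → t=0.206; u2·a0=0.5988·29.898=17.903; a1=17.010 < 17.903 ≤ a1+a2=21.960 → R2 fires; G=3 B=10 C=12 A=13 Q=7
Draw 7: a1=20.412, a2=4.500, a3=0.315, a4=8.190, a0=33.417; τ=−ln(0.3223)/33.417=0.034 → t=0.240; u2·a0=0.9580·33.417=32.013; a1+…+a3=25.227 < 32.013 ≤ a1+…+a4=33.417 → R4 fires; G=3 B=9 C=14 A=13 Q=7
Draw 8: a1=23.814, a2=4.050, a3=0.315, a4=7.371, a0=35.550; τ=−ln(0.1592)/35.550=0.052 → t=0.292; u2·a0=0.5645·35.550=20.068 ≤ a1=23.814 → R1 fires; G=3 B=11 C=13 A=13 Q=8
Draw 9: a1=25.272, a2=4.950, a3=0.315, a4=9.009, a0=39.546; τ=−ln(0.8176)/39.546=0.005 → t=0.297; u2·a0=0.0998·39.546=3.947 ≤ a1=25.272 → R1 fires; G=3 B=13 C=12 A=13 Q=9
Draw 10: a1=26.244, a2=5.850, a3=0.315, a4=10.647, a0=43.056; τ=−ln(0.3910)/43.056=0.022 → t=0.319; u2·a0=0.6313·43.056=27.181; a1=26.244 < 27.181 ≤ a1+a2=32.094 → R2 fires; G=3 B=12 C=14 A=15 Q=9
Draw 11: a1=30.618, a2=5.400, a3=0.315, a4=11.340, a0=47.673; τ=−ln(0.0595)/47.673=0.059 → t=0.378 > T=0.37: stop.
At T=0.37: G=3 B=12 C=14 A=15 Q=9; the largest is A.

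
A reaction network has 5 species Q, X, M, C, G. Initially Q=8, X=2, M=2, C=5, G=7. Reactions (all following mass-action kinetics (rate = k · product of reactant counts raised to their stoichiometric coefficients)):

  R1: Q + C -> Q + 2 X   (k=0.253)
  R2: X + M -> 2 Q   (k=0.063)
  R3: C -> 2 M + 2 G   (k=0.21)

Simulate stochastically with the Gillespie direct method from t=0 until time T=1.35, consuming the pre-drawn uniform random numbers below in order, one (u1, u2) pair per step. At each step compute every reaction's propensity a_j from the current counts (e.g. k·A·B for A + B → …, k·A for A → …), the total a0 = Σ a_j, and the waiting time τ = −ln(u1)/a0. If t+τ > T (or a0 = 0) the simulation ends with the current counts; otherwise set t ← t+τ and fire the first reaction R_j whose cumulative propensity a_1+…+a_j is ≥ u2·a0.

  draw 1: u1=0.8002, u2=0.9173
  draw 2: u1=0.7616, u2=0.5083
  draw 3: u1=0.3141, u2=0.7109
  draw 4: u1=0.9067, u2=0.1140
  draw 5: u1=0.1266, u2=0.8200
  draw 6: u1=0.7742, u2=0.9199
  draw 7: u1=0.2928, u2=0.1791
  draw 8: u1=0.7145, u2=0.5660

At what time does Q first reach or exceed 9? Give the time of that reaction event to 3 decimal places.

t=0.000: Q=8 X=2 M=2 C=5 G=7
Draw 1: a1=10.120, a2=0.252, a3=1.050, a0=11.422; τ=−ln(0.8002)/11.422=0.020 → t=0.020; u2·a0=0.9173·11.422=10.477; a1+a2=10.372 < 10.477 ≤ a1+…+a3=11.422 → R3 fires; Q=8 X=2 M=4 C=4 G=9
Draw 2: a1=8.096, a2=0.504, a3=0.840, a0=9.440; τ=−ln(0.7616)/9.440=0.029 → t=0.048; u2·a0=0.5083·9.440=4.798 ≤ a1=8.096 → R1 fires; Q=8 X=4 M=4 C=3 G=9
Draw 3: a1=6.072, a2=1.008, a3=0.630, a0=7.710; τ=−ln(0.3141)/7.710=0.150 → t=0.199; u2·a0=0.7109·7.710=5.481 ≤ a1=6.072 → R1 fires; Q=8 X=6 M=4 C=2 G=9
Draw 4: a1=4.048, a2=1.512, a3=0.420, a0=5.980; τ=−ln(0.9067)/5.980=0.016 → t=0.215; u2·a0=0.1140·5.980=0.682 ≤ a1=4.048 → R1 fires; Q=8 X=8 M=4 C=1 G=9
Draw 5: a1=2.024, a2=2.016, a3=0.210, a0=4.250; τ=−ln(0.1266)/4.250=0.486 → t=0.701; u2·a0=0.8200·4.250=3.485; a1=2.024 < 3.485 ≤ a1+a2=4.040 → R2 fires; Q=10 X=7 M=3 C=1 G=9
Draw 6: a1=2.530, a2=1.323, a3=0.210, a0=4.063; τ=−ln(0.7742)/4.063=0.063 → t=0.764; u2·a0=0.9199·4.063=3.738; a1=2.530 < 3.738 ≤ a1+a2=3.853 → R2 fires; Q=12 X=6 M=2 C=1 G=9
Draw 7: a1=3.036, a2=0.756, a3=0.210, a0=4.002; τ=−ln(0.2928)/4.002=0.307 → t=1.071; u2·a0=0.1791·4.002=0.717 ≤ a1=3.036 → R1 fires; Q=12 X=8 M=2 C=0 G=9
Draw 8: a1=0.000, a2=1.008, a3=0.000, a0=1.008; τ=−ln(0.7145)/1.008=0.334 → t=1.405 > T=1.35: stop.
Q first becomes ≥ 9 when it reaches 10 at the event at t=0.701.

Threshold first reached at t = 0.701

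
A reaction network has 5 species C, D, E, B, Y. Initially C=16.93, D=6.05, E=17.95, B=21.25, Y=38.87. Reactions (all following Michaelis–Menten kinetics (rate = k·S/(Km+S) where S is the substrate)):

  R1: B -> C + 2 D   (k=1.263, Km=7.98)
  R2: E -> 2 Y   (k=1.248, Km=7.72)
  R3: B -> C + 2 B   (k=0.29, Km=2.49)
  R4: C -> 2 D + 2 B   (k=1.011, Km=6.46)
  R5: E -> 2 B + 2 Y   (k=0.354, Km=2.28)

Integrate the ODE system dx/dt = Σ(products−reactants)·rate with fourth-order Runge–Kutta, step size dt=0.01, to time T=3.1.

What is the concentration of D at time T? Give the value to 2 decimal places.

D at T = 16.48

RK4 with dt=0.01: 310 steps to T=3.1. Trajectory (selected grid times):
t=0.00: C=16.93 D=6.05 E=17.95 B=21.25 Y=38.87
t=0.34: C=17.08 D=7.17 E=17.55 B=21.74 Y=39.67
t=0.69: C=17.24 D=8.34 E=17.14 B=22.24 Y=40.50
t=1.03: C=17.40 D=9.47 E=16.74 B=22.72 Y=41.29
t=1.38: C=17.56 D=10.64 E=16.33 B=23.22 Y=42.11
t=1.72: C=17.72 D=11.79 E=15.94 B=23.70 Y=42.89
t=2.07: C=17.88 D=12.97 E=15.54 B=24.20 Y=43.69
t=2.41: C=18.04 D=14.12 E=15.15 B=24.68 Y=44.47
t=2.76: C=18.21 D=15.32 E=14.76 B=25.17 Y=45.26
t=3.10: C=18.37 D=16.48 E=14.37 B=25.65 Y=46.02
Read off D at T=3.1: 16.48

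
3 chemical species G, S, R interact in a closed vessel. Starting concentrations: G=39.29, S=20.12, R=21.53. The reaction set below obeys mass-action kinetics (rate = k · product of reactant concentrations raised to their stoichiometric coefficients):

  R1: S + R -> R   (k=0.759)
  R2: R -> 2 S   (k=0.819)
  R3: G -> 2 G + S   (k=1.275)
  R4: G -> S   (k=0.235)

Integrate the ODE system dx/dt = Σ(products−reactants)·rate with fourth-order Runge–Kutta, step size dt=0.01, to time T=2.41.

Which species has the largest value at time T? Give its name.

Dominant species at T: G

RK4 with dt=0.01: 241 steps to T=2.41. Trajectory (selected grid times):
t=0.00: G=39.29 S=20.12 R=21.53
t=0.27: G=52.03 S=7.72 R=17.26
t=0.54: G=68.89 S=10.66 R=13.83
t=0.80: G=90.28 S=15.51 R=11.18
t=1.07: G=119.55 S=23.38 R=8.96
t=1.34: G=158.31 S=35.67 R=7.18
t=1.61: G=209.64 S=54.71 R=5.76
t=1.87: G=274.72 S=82.61 R=4.65
t=2.14: G=363.79 S=126.33 R=3.73
t=2.41: G=481.72 S=192.15 R=2.99
At T=2.41: G=481.72 S=192.15 R=2.99; the largest is G.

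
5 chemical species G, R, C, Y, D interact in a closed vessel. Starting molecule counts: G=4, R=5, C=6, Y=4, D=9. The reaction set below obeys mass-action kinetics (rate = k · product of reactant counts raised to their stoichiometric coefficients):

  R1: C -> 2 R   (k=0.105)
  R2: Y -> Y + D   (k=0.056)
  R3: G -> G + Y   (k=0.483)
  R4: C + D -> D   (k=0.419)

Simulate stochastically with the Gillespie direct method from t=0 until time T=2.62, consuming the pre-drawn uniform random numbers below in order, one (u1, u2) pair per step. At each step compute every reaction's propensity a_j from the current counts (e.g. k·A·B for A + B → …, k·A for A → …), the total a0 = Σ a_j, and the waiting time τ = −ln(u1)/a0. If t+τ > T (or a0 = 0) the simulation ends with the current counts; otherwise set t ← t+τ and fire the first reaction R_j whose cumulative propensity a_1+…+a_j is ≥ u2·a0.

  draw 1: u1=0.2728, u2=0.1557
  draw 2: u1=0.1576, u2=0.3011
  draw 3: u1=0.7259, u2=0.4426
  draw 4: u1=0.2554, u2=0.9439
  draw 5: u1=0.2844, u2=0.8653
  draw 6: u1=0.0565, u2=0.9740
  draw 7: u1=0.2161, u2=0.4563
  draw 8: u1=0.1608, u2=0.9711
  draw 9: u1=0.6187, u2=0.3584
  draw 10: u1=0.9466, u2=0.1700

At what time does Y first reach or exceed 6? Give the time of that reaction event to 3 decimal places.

t=0.000: G=4 R=5 C=6 Y=4 D=9
Draw 1: a1=0.630, a2=0.224, a3=1.932, a4=22.626, a0=25.412; τ=−ln(0.2728)/25.412=0.051 → t=0.051; u2·a0=0.1557·25.412=3.957; a1+…+a3=2.786 < 3.957 ≤ a1+…+a4=25.412 → R4 fires; G=4 R=5 C=5 Y=4 D=9
Draw 2: a1=0.525, a2=0.224, a3=1.932, a4=18.855, a0=21.536; τ=−ln(0.1576)/21.536=0.086 → t=0.137; u2·a0=0.3011·21.536=6.484; a1+…+a3=2.681 < 6.484 ≤ a1+…+a4=21.536 → R4 fires; G=4 R=5 C=4 Y=4 D=9
Draw 3: a1=0.420, a2=0.224, a3=1.932, a4=15.084, a0=17.660; τ=−ln(0.7259)/17.660=0.018 → t=0.155; u2·a0=0.4426·17.660=7.816; a1+…+a3=2.576 < 7.816 ≤ a1+…+a4=17.660 → R4 fires; G=4 R=5 C=3 Y=4 D=9
Draw 4: a1=0.315, a2=0.224, a3=1.932, a4=11.313, a0=13.784; τ=−ln(0.2554)/13.784=0.099 → t=0.254; u2·a0=0.9439·13.784=13.011; a1+…+a3=2.471 < 13.011 ≤ a1+…+a4=13.784 → R4 fires; G=4 R=5 C=2 Y=4 D=9
Draw 5: a1=0.210, a2=0.224, a3=1.932, a4=7.542, a0=9.908; τ=−ln(0.2844)/9.908=0.127 → t=0.381; u2·a0=0.8653·9.908=8.573; a1+…+a3=2.366 < 8.573 ≤ a1+…+a4=9.908 → R4 fires; G=4 R=5 C=1 Y=4 D=9
Draw 6: a1=0.105, a2=0.224, a3=1.932, a4=3.771, a0=6.032; τ=−ln(0.0565)/6.032=0.476 → t=0.857; u2·a0=0.9740·6.032=5.875; a1+…+a3=2.261 < 5.875 ≤ a1+…+a4=6.032 → R4 fires; G=4 R=5 C=0 Y=4 D=9
Draw 7: a1=0.000, a2=0.224, a3=1.932, a4=0.000, a0=2.156; τ=−ln(0.2161)/2.156=0.711 → t=1.568; u2·a0=0.4563·2.156=0.984; a1+a2=0.224 < 0.984 ≤ a1+…+a3=2.156 → R3 fires; G=4 R=5 C=0 Y=5 D=9
Draw 8: a1=0.000, a2=0.280, a3=1.932, a4=0.000, a0=2.212; τ=−ln(0.1608)/2.212=0.826 → t=2.394; u2·a0=0.9711·2.212=2.148; a1+a2=0.280 < 2.148 ≤ a1+…+a3=2.212 → R3 fires; G=4 R=5 C=0 Y=6 D=9
Draw 9: a1=0.000, a2=0.336, a3=1.932, a4=0.000, a0=2.268; τ=−ln(0.6187)/2.268=0.212 → t=2.606; u2·a0=0.3584·2.268=0.813; a1+a2=0.336 < 0.813 ≤ a1+…+a3=2.268 → R3 fires; G=4 R=5 C=0 Y=7 D=9
Draw 10: a1=0.000, a2=0.392, a3=1.932, a4=0.000, a0=2.324; τ=−ln(0.9466)/2.324=0.024 → t=2.629 > T=2.62: stop.
Y first becomes ≥ 6 when it reaches 6 at the event at t=2.394.

Threshold first reached at t = 2.394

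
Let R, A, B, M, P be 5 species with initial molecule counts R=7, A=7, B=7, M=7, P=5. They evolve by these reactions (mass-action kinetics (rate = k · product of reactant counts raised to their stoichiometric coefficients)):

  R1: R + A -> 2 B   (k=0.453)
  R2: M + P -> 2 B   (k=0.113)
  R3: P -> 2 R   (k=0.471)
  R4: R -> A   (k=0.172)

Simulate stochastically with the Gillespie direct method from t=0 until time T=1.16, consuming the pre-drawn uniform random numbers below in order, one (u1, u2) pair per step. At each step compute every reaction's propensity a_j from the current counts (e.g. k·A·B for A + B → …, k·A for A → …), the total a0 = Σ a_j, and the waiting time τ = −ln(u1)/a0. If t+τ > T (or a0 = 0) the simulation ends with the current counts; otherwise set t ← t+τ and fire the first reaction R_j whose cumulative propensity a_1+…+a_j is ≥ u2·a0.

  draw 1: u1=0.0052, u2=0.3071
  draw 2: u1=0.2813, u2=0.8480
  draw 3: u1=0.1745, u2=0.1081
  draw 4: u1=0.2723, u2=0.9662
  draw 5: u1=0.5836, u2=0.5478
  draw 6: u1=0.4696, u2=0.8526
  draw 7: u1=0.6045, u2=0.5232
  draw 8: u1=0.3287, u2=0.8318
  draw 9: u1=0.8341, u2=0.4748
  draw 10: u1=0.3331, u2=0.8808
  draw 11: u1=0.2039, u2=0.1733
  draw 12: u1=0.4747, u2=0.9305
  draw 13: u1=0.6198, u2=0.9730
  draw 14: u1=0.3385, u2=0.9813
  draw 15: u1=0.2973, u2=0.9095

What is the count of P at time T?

t=0.000: R=7 A=7 B=7 M=7 P=5
Draw 1: a1=22.197, a2=3.955, a3=2.355, a4=1.204, a0=29.711; τ=−ln(0.0052)/29.711=0.177 → t=0.177; u2·a0=0.3071·29.711=9.124 ≤ a1=22.197 → R1 fires; R=6 A=6 B=9 M=7 P=5
Draw 2: a1=16.308, a2=3.955, a3=2.355, a4=1.032, a0=23.650; τ=−ln(0.2813)/23.650=0.054 → t=0.231; u2·a0=0.8480·23.650=20.055; a1=16.308 < 20.055 ≤ a1+a2=20.263 → R2 fires; R=6 A=6 B=11 M=6 P=4
Draw 3: a1=16.308, a2=2.712, a3=1.884, a4=1.032, a0=21.936; τ=−ln(0.1745)/21.936=0.080 → t=0.310; u2·a0=0.1081·21.936=2.371 ≤ a1=16.308 → R1 fires; R=5 A=5 B=13 M=6 P=4
Draw 4: a1=11.325, a2=2.712, a3=1.884, a4=0.860, a0=16.781; τ=−ln(0.2723)/16.781=0.078 → t=0.388; u2·a0=0.9662·16.781=16.214; a1+…+a3=15.921 < 16.214 ≤ a1+…+a4=16.781 → R4 fires; R=4 A=6 B=13 M=6 P=4
Draw 5: a1=10.872, a2=2.712, a3=1.884, a4=0.688, a0=16.156; τ=−ln(0.5836)/16.156=0.033 → t=0.421; u2·a0=0.5478·16.156=8.850 ≤ a1=10.872 → R1 fires; R=3 A=5 B=15 M=6 P=4
Draw 6: a1=6.795, a2=2.712, a3=1.884, a4=0.516, a0=11.907; τ=−ln(0.4696)/11.907=0.063 → t=0.485; u2·a0=0.8526·11.907=10.152; a1+a2=9.507 < 10.152 ≤ a1+…+a3=11.391 → R3 fires; R=5 A=5 B=15 M=6 P=3
Draw 7: a1=11.325, a2=2.034, a3=1.413, a4=0.860, a0=15.632; τ=−ln(0.6045)/15.632=0.032 → t=0.517; u2·a0=0.5232·15.632=8.179 ≤ a1=11.325 → R1 fires; R=4 A=4 B=17 M=6 P=3
Draw 8: a1=7.248, a2=2.034, a3=1.413, a4=0.688, a0=11.383; τ=−ln(0.3287)/11.383=0.098 → t=0.615; u2·a0=0.8318·11.383=9.468; a1+a2=9.282 < 9.468 ≤ a1+…+a3=10.695 → R3 fires; R=6 A=4 B=17 M=6 P=2
Draw 9: a1=10.872, a2=1.356, a3=0.942, a4=1.032, a0=14.202; τ=−ln(0.8341)/14.202=0.013 → t=0.627; u2·a0=0.4748·14.202=6.743 ≤ a1=10.872 → R1 fires; R=5 A=3 B=19 M=6 P=2
Draw 10: a1=6.795, a2=1.356, a3=0.942, a4=0.860, a0=9.953; τ=−ln(0.3331)/9.953=0.110 → t=0.738; u2·a0=0.8808·9.953=8.767; a1+a2=8.151 < 8.767 ≤ a1+…+a3=9.093 → R3 fires; R=7 A=3 B=19 M=6 P=1
Draw 11: a1=9.513, a2=0.678, a3=0.471, a4=1.204, a0=11.866; τ=−ln(0.2039)/11.866=0.134 → t=0.872; u2·a0=0.1733·11.866=2.056 ≤ a1=9.513 → R1 fires; R=6 A=2 B=21 M=6 P=1
Draw 12: a1=5.436, a2=0.678, a3=0.471, a4=1.032, a0=7.617; τ=−ln(0.4747)/7.617=0.098 → t=0.970; u2·a0=0.9305·7.617=7.088; a1+…+a3=6.585 < 7.088 ≤ a1+…+a4=7.617 → R4 fires; R=5 A=3 B=21 M=6 P=1
Draw 13: a1=6.795, a2=0.678, a3=0.471, a4=0.860, a0=8.804; τ=−ln(0.6198)/8.804=0.054 → t=1.024; u2·a0=0.9730·8.804=8.566; a1+…+a3=7.944 < 8.566 ≤ a1+…+a4=8.804 → R4 fires; R=4 A=4 B=21 M=6 P=1
Draw 14: a1=7.248, a2=0.678, a3=0.471, a4=0.688, a0=9.085; τ=−ln(0.3385)/9.085=0.119 → t=1.143; u2·a0=0.9813·9.085=8.915; a1+…+a3=8.397 < 8.915 ≤ a1+…+a4=9.085 → R4 fires; R=3 A=5 B=21 M=6 P=1
Draw 15: a1=6.795, a2=0.678, a3=0.471, a4=0.516, a0=8.460; τ=−ln(0.2973)/8.460=0.143 → t=1.286 > T=1.16: stop.
Read off P at T=1.16: 1

P at T = 1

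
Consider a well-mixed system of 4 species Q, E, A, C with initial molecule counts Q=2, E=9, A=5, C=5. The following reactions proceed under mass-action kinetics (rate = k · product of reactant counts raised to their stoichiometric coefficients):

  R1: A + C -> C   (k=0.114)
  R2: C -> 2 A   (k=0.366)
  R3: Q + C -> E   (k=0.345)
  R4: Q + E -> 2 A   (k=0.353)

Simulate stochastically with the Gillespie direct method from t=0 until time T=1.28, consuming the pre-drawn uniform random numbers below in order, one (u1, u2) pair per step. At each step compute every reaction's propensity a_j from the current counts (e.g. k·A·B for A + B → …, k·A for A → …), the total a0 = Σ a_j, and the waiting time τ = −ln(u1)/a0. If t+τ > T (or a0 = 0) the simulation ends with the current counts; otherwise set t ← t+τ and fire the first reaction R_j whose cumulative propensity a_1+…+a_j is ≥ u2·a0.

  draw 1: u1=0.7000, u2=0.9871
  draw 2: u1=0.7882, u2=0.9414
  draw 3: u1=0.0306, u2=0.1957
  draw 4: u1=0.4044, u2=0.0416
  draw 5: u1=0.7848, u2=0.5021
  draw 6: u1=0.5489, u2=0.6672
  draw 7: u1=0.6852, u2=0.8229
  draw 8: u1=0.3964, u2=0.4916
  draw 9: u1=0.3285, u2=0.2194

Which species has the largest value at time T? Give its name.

t=0.000: Q=2 E=9 A=5 C=5
Draw 1: a1=2.850, a2=1.830, a3=3.450, a4=6.354, a0=14.484; τ=−ln(0.7000)/14.484=0.025 → t=0.025; u2·a0=0.9871·14.484=14.297; a1+…+a3=8.130 < 14.297 ≤ a1+…+a4=14.484 → R4 fires; Q=1 E=8 A=7 C=5
Draw 2: a1=3.990, a2=1.830, a3=1.725, a4=2.824, a0=10.369; τ=−ln(0.7882)/10.369=0.023 → t=0.048; u2·a0=0.9414·10.369=9.761; a1+…+a3=7.545 < 9.761 ≤ a1+…+a4=10.369 → R4 fires; Q=0 E=7 A=9 C=5
Draw 3: a1=5.130, a2=1.830, a3=0.000, a4=0.000, a0=6.960; τ=−ln(0.0306)/6.960=0.501 → t=0.549; u2·a0=0.1957·6.960=1.362 ≤ a1=5.130 → R1 fires; Q=0 E=7 A=8 C=5
Draw 4: a1=4.560, a2=1.830, a3=0.000, a4=0.000, a0=6.390; τ=−ln(0.4044)/6.390=0.142 → t=0.690; u2·a0=0.0416·6.390=0.266 ≤ a1=4.560 → R1 fires; Q=0 E=7 A=7 C=5
Draw 5: a1=3.990, a2=1.830, a3=0.000, a4=0.000, a0=5.820; τ=−ln(0.7848)/5.820=0.042 → t=0.732; u2·a0=0.5021·5.820=2.922 ≤ a1=3.990 → R1 fires; Q=0 E=7 A=6 C=5
Draw 6: a1=3.420, a2=1.830, a3=0.000, a4=0.000, a0=5.250; τ=−ln(0.5489)/5.250=0.114 → t=0.846; u2·a0=0.6672·5.250=3.503; a1=3.420 < 3.503 ≤ a1+a2=5.250 → R2 fires; Q=0 E=7 A=8 C=4
Draw 7: a1=3.648, a2=1.464, a3=0.000, a4=0.000, a0=5.112; τ=−ln(0.6852)/5.112=0.074 → t=0.920; u2·a0=0.8229·5.112=4.207; a1=3.648 < 4.207 ≤ a1+a2=5.112 → R2 fires; Q=0 E=7 A=10 C=3
Draw 8: a1=3.420, a2=1.098, a3=0.000, a4=0.000, a0=4.518; τ=−ln(0.3964)/4.518=0.205 → t=1.125; u2·a0=0.4916·4.518=2.221 ≤ a1=3.420 → R1 fires; Q=0 E=7 A=9 C=3
Draw 9: a1=3.078, a2=1.098, a3=0.000, a4=0.000, a0=4.176; τ=−ln(0.3285)/4.176=0.267 → t=1.391 > T=1.28: stop.
At T=1.28: Q=0 E=7 A=9 C=3; the largest is A.

Dominant species at T: A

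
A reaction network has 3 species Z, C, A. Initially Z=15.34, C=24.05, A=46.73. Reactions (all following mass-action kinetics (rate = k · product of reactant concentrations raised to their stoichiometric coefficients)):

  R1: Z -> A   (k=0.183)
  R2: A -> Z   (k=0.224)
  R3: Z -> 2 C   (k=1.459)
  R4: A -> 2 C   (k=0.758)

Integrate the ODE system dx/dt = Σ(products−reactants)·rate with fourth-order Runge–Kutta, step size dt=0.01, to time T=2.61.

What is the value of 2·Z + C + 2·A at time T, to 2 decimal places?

Check how each reaction changes W = 2·Z + C + 2·A (weight of products minus weight of reactants):
R1: Z -> A: (2·1) − (2·1) = 2 − 2 = 0
R2: A -> Z: (2·1) − (2·1) = 2 − 2 = 0
R3: Z -> 2 C: (1·2) − (2·1) = 2 − 2 = 0
R4: A -> 2 C: (1·2) − (2·1) = 2 − 2 = 0
Every reaction leaves W unchanged, so W is conserved and no simulation is needed: W(T) = W(0) = 2·15.34 + 24.05 + 2·46.73 = 148.19

Value at T = 148.19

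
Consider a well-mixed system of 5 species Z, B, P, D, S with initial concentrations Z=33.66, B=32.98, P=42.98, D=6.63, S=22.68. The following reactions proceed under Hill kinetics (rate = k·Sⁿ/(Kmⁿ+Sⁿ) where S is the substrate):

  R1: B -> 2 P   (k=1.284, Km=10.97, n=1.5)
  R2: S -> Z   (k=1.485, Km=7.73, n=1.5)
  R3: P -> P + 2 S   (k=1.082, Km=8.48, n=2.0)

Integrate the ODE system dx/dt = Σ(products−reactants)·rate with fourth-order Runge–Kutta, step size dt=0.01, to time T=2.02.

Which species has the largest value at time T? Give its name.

Dominant species at T: P

RK4 with dt=0.01: 202 steps to T=2.02. Trajectory (selected grid times):
t=0.00: Z=33.66 B=32.98 P=42.98 D=6.63 S=22.68
t=0.22: Z=33.93 B=32.74 P=43.45 D=6.63 S=22.87
t=0.45: Z=34.22 B=32.50 P=43.95 D=6.63 S=23.06
t=0.67: Z=34.49 B=32.26 P=44.42 D=6.63 S=23.24
t=0.90: Z=34.78 B=32.01 P=44.91 D=6.63 S=23.44
t=1.12: Z=35.05 B=31.78 P=45.38 D=6.63 S=23.62
t=1.35: Z=35.34 B=31.53 P=45.87 D=6.63 S=23.82
t=1.57: Z=35.62 B=31.30 P=46.34 D=6.63 S=24.00
t=1.80: Z=35.91 B=31.06 P=46.83 D=6.63 S=24.19
t=2.02: Z=36.18 B=30.82 P=47.30 D=6.63 S=24.38
At T=2.02: Z=36.18 B=30.82 P=47.30 D=6.63 S=24.38; the largest is P.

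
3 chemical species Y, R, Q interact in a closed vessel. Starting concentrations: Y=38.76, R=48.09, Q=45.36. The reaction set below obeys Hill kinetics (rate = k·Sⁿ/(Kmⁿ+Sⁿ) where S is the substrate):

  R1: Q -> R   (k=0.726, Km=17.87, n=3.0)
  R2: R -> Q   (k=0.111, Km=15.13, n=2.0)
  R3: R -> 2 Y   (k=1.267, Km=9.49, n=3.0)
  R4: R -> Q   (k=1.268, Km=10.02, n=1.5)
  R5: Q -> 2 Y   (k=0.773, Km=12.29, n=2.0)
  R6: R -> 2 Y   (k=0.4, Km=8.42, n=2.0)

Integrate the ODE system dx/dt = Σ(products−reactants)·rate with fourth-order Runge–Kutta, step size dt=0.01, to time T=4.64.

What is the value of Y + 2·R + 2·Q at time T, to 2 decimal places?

Check how each reaction changes W = Y + 2·R + 2·Q (weight of products minus weight of reactants):
R1: Q -> R: (2·1) − (2·1) = 2 − 2 = 0
R2: R -> Q: (2·1) − (2·1) = 2 − 2 = 0
R3: R -> 2 Y: (1·2) − (2·1) = 2 − 2 = 0
R4: R -> Q: (2·1) − (2·1) = 2 − 2 = 0
R5: Q -> 2 Y: (1·2) − (2·1) = 2 − 2 = 0
R6: R -> 2 Y: (1·2) − (2·1) = 2 − 2 = 0
Every reaction leaves W unchanged, so W is conserved and no simulation is needed: W(T) = W(0) = 38.76 + 2·48.09 + 2·45.36 = 225.66

Value at T = 225.66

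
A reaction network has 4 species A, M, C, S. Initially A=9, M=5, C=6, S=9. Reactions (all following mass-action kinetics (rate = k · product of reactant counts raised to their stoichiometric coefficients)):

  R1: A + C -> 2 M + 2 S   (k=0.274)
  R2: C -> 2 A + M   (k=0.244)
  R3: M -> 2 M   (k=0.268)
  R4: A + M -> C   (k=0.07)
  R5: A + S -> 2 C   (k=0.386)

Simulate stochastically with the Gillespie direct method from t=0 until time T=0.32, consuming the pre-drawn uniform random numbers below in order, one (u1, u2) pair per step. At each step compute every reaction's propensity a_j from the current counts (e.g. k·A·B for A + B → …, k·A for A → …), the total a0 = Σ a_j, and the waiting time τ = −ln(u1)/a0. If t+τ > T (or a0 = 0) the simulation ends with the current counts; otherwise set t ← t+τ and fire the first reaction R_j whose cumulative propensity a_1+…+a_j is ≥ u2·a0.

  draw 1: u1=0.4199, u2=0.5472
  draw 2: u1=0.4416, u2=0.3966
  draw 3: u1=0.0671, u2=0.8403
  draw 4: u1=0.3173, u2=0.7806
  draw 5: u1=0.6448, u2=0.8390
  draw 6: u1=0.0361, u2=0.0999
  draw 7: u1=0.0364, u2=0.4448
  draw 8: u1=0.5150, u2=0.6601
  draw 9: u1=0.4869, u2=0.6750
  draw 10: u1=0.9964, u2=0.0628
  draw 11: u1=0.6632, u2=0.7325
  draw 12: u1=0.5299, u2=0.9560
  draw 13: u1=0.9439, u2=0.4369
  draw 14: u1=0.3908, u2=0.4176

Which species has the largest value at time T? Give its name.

t=0.000: A=9 M=5 C=6 S=9
Draw 1: a1=14.796, a2=1.464, a3=1.340, a4=3.150, a5=31.266, a0=52.016; τ=−ln(0.4199)/52.016=0.017 → t=0.017; u2·a0=0.5472·52.016=28.463; a1+…+a4=20.750 < 28.463 ≤ a1+…+a5=52.016 → R5 fires; A=8 M=5 C=8 S=8
Draw 2: a1=17.536, a2=1.952, a3=1.340, a4=2.800, a5=24.704, a0=48.332; τ=−ln(0.4416)/48.332=0.017 → t=0.034; u2·a0=0.3966·48.332=19.168; a1=17.536 < 19.168 ≤ a1+a2=19.488 → R2 fires; A=10 M=6 C=7 S=8
Draw 3: a1=19.180, a2=1.708, a3=1.608, a4=4.200, a5=30.880, a0=57.576; τ=−ln(0.0671)/57.576=0.047 → t=0.081; u2·a0=0.8403·57.576=48.381; a1+…+a4=26.696 < 48.381 ≤ a1+…+a5=57.576 → R5 fires; A=9 M=6 C=9 S=7
Draw 4: a1=22.194, a2=2.196, a3=1.608, a4=3.780, a5=24.318, a0=54.096; τ=−ln(0.3173)/54.096=0.021 → t=0.102; u2·a0=0.7806·54.096=42.227; a1+…+a4=29.778 < 42.227 ≤ a1+…+a5=54.096 → R5 fires; A=8 M=6 C=11 S=6
Draw 5: a1=24.112, a2=2.684, a3=1.608, a4=3.360, a5=18.528, a0=50.292; τ=−ln(0.6448)/50.292=0.009 → t=0.110; u2·a0=0.8390·50.292=42.195; a1+…+a4=31.764 < 42.195 ≤ a1+…+a5=50.292 → R5 fires; A=7 M=6 C=13 S=5
Draw 6: a1=24.934, a2=3.172, a3=1.608, a4=2.940, a5=13.510, a0=46.164; τ=−ln(0.0361)/46.164=0.072 → t=0.182; u2·a0=0.0999·46.164=4.612 ≤ a1=24.934 → R1 fires; A=6 M=8 C=12 S=7
Draw 7: a1=19.728, a2=2.928, a3=2.144, a4=3.360, a5=16.212, a0=44.372; τ=−ln(0.0364)/44.372=0.075 → t=0.257; u2·a0=0.4448·44.372=19.737; a1=19.728 < 19.737 ≤ a1+a2=22.656 → R2 fires; A=8 M=9 C=11 S=7
Draw 8: a1=24.112, a2=2.684, a3=2.412, a4=5.040, a5=21.616, a0=55.864; τ=−ln(0.5150)/55.864=0.012 → t=0.269; u2·a0=0.6601·55.864=36.876; a1+…+a4=34.248 < 36.876 ≤ a1+…+a5=55.864 → R5 fires; A=7 M=9 C=13 S=6
Draw 9: a1=24.934, a2=3.172, a3=2.412, a4=4.410, a5=16.212, a0=51.140; τ=−ln(0.4869)/51.140=0.014 → t=0.283; u2·a0=0.6750·51.140=34.520; a1+…+a3=30.518 < 34.520 ≤ a1+…+a4=34.928 → R4 fires; A=6 M=8 C=14 S=6
Draw 10: a1=23.016, a2=3.416, a3=2.144, a4=3.360, a5=13.896, a0=45.832; τ=−ln(0.9964)/45.832=0.000 → t=0.283; u2·a0=0.0628·45.832=2.878 ≤ a1=23.016 → R1 fires; A=5 M=10 C=13 S=8
Draw 11: a1=17.810, a2=3.172, a3=2.680, a4=3.500, a5=15.440, a0=42.602; τ=−ln(0.6632)/42.602=0.010 → t=0.293; u2·a0=0.7325·42.602=31.206; a1+…+a4=27.162 < 31.206 ≤ a1+…+a5=42.602 → R5 fires; A=4 M=10 C=15 S=7
Draw 12: a1=16.440, a2=3.660, a3=2.680, a4=2.800, a5=10.808, a0=36.388; τ=−ln(0.5299)/36.388=0.017 → t=0.310; u2·a0=0.9560·36.388=34.787; a1+…+a4=25.580 < 34.787 ≤ a1+…+a5=36.388 → R5 fires; A=3 M=10 C=17 S=6
Draw 13: a1=13.974, a2=4.148, a3=2.680, a4=2.100, a5=6.948, a0=29.850; τ=−ln(0.9439)/29.850=0.002 → t=0.312; u2·a0=0.4369·29.850=13.041 ≤ a1=13.974 → R1 fires; A=2 M=12 C=16 S=8
Draw 14: a1=8.768, a2=3.904, a3=3.216, a4=1.680, a5=6.176, a0=23.744; τ=−ln(0.3908)/23.744=0.040 → t=0.352 > T=0.32: stop.
At T=0.32: A=2 M=12 C=16 S=8; the largest is C.

Dominant species at T: C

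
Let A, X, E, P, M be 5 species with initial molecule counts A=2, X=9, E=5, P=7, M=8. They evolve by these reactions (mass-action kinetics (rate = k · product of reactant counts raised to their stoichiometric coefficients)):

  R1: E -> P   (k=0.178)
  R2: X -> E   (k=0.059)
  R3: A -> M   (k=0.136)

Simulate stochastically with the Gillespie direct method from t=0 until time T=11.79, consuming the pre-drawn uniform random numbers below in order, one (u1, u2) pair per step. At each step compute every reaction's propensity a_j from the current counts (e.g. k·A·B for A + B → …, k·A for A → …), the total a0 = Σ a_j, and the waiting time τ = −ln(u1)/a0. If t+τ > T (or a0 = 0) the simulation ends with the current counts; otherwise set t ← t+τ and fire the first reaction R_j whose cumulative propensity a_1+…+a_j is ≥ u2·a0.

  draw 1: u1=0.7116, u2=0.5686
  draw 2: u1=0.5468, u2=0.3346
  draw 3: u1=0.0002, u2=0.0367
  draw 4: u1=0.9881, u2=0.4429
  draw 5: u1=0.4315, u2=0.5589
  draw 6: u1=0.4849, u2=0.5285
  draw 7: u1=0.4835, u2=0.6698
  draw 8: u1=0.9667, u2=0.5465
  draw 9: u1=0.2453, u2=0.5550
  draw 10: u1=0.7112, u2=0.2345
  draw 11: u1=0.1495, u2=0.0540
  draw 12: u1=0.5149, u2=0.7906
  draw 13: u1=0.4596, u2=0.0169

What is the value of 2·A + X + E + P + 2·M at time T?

Value at T = 41

Check how each reaction changes W = 2·A + X + E + P + 2·M (weight of products minus weight of reactants):
R1: E -> P: (1·1) − (1·1) = 1 − 1 = 0
R2: X -> E: (1·1) − (1·1) = 1 − 1 = 0
R3: A -> M: (2·1) − (2·1) = 2 − 2 = 0
Every reaction leaves W unchanged, so W is conserved and no simulation is needed: W(T) = W(0) = 2·2 + 9 + 5 + 7 + 2·8 = 41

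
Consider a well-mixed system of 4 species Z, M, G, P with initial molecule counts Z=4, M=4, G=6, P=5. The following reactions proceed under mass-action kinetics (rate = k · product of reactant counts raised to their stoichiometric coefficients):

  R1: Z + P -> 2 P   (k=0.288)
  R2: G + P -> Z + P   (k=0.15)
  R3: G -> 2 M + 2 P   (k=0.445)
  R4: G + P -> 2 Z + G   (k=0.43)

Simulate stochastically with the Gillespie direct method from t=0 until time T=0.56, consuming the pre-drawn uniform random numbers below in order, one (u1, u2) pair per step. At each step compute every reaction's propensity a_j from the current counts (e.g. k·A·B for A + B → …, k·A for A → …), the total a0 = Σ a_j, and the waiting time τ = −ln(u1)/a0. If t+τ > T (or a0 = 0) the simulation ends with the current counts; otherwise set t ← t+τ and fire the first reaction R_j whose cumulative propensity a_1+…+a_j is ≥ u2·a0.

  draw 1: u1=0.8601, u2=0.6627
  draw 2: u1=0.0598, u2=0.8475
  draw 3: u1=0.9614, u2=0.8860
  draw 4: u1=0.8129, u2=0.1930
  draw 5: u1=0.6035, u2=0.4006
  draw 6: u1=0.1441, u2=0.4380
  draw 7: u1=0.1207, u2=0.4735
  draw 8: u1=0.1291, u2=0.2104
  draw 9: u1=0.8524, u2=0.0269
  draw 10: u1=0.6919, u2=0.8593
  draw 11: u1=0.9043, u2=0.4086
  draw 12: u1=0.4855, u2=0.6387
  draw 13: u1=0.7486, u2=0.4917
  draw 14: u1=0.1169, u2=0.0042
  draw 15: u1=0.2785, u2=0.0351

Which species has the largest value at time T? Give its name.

t=0.000: Z=4 M=4 G=6 P=5
Draw 1: a1=5.760, a2=4.500, a3=2.670, a4=12.900, a0=25.830; τ=−ln(0.8601)/25.830=0.006 → t=0.006; u2·a0=0.6627·25.830=17.118; a1+…+a3=12.930 < 17.118 ≤ a1+…+a4=25.830 → R4 fires; Z=6 M=4 G=6 P=4
Draw 2: a1=6.912, a2=3.600, a3=2.670, a4=10.320, a0=23.502; τ=−ln(0.0598)/23.502=0.120 → t=0.126; u2·a0=0.8475·23.502=19.918; a1+…+a3=13.182 < 19.918 ≤ a1+…+a4=23.502 → R4 fires; Z=8 M=4 G=6 P=3
Draw 3: a1=6.912, a2=2.700, a3=2.670, a4=7.740, a0=20.022; τ=−ln(0.9614)/20.022=0.002 → t=0.128; u2·a0=0.8860·20.022=17.739; a1+…+a3=12.282 < 17.739 ≤ a1+…+a4=20.022 → R4 fires; Z=10 M=4 G=6 P=2
Draw 4: a1=5.760, a2=1.800, a3=2.670, a4=5.160, a0=15.390; τ=−ln(0.8129)/15.390=0.013 → t=0.141; u2·a0=0.1930·15.390=2.970 ≤ a1=5.760 → R1 fires; Z=9 M=4 G=6 P=3
Draw 5: a1=7.776, a2=2.700, a3=2.670, a4=7.740, a0=20.886; τ=−ln(0.6035)/20.886=0.024 → t=0.165; u2·a0=0.4006·20.886=8.367; a1=7.776 < 8.367 ≤ a1+a2=10.476 → R2 fires; Z=10 M=4 G=5 P=3
Draw 6: a1=8.640, a2=2.250, a3=2.225, a4=6.450, a0=19.565; τ=−ln(0.1441)/19.565=0.099 → t=0.264; u2·a0=0.4380·19.565=8.569 ≤ a1=8.640 → R1 fires; Z=9 M=4 G=5 P=4
Draw 7: a1=10.368, a2=3.000, a3=2.225, a4=8.600, a0=24.193; τ=−ln(0.1207)/24.193=0.087 → t=0.352; u2·a0=0.4735·24.193=11.455; a1=10.368 < 11.455 ≤ a1+a2=13.368 → R2 fires; Z=10 M=4 G=4 P=4
Draw 8: a1=11.520, a2=2.400, a3=1.780, a4=6.880, a0=22.580; τ=−ln(0.1291)/22.580=0.091 → t=0.442; u2·a0=0.2104·22.580=4.751 ≤ a1=11.520 → R1 fires; Z=9 M=4 G=4 P=5
Draw 9: a1=12.960, a2=3.000, a3=1.780, a4=8.600, a0=26.340; τ=−ln(0.8524)/26.340=0.006 → t=0.448; u2·a0=0.0269·26.340=0.709 ≤ a1=12.960 → R1 fires; Z=8 M=4 G=4 P=6
Draw 10: a1=13.824, a2=3.600, a3=1.780, a4=10.320, a0=29.524; τ=−ln(0.6919)/29.524=0.012 → t=0.461; u2·a0=0.8593·29.524=25.370; a1+…+a3=19.204 < 25.370 ≤ a1+…+a4=29.524 → R4 fires; Z=10 M=4 G=4 P=5
Draw 11: a1=14.400, a2=3.000, a3=1.780, a4=8.600, a0=27.780; τ=−ln(0.9043)/27.780=0.004 → t=0.465; u2·a0=0.4086·27.780=11.351 ≤ a1=14.400 → R1 fires; Z=9 M=4 G=4 P=6
Draw 12: a1=15.552, a2=3.600, a3=1.780, a4=10.320, a0=31.252; τ=−ln(0.4855)/31.252=0.023 → t=0.488; u2·a0=0.6387·31.252=19.961; a1+a2=19.152 < 19.961 ≤ a1+…+a3=20.932 → R3 fires; Z=9 M=6 G=3 P=8
Draw 13: a1=20.736, a2=3.600, a3=1.335, a4=10.320, a0=35.991; τ=−ln(0.7486)/35.991=0.008 → t=0.496; u2·a0=0.4917·35.991=17.697 ≤ a1=20.736 → R1 fires; Z=8 M=6 G=3 P=9
Draw 14: a1=20.736, a2=4.050, a3=1.335, a4=11.610, a0=37.731; τ=−ln(0.1169)/37.731=0.057 → t=0.553; u2·a0=0.0042·37.731=0.158 ≤ a1=20.736 → R1 fires; Z=7 M=6 G=3 P=10
Draw 15: a1=20.160, a2=4.500, a3=1.335, a4=12.900, a0=38.895; τ=−ln(0.2785)/38.895=0.033 → t=0.585 > T=0.56: stop.
At T=0.56: Z=7 M=6 G=3 P=10; the largest is P.

Dominant species at T: P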